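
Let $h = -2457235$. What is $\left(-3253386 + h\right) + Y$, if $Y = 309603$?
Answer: $-5401018$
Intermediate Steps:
$\left(-3253386 + h\right) + Y = \left(-3253386 - 2457235\right) + 309603 = -5710621 + 309603 = -5401018$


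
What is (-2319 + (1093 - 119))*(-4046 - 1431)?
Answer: 7366565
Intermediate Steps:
(-2319 + (1093 - 119))*(-4046 - 1431) = (-2319 + 974)*(-5477) = -1345*(-5477) = 7366565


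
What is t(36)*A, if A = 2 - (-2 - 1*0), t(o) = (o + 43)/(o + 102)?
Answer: 158/69 ≈ 2.2899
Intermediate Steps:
t(o) = (43 + o)/(102 + o)
A = 4 (A = 2 - (-2 + 0) = 2 - 1*(-2) = 2 + 2 = 4)
t(36)*A = ((43 + 36)/(102 + 36))*4 = (79/138)*4 = 158/69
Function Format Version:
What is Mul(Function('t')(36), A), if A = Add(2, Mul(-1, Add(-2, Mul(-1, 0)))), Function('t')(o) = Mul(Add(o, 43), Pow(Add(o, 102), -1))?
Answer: Rational(158, 69) ≈ 2.2899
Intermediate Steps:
Function('t')(o) = Mul(Pow(Add(102, o), -1), Add(43, o)) (Function('t')(o) = Mul(Add(43, o), Pow(Add(102, o), -1)) = Mul(Pow(Add(102, o), -1), Add(43, o)))
A = 4 (A = Add(2, Mul(-1, Add(-2, 0))) = Add(2, Mul(-1, -2)) = Add(2, 2) = 4)
Mul(Function('t')(36), A) = Mul(Mul(Pow(Add(102, 36), -1), Add(43, 36)), 4) = Mul(Mul(Pow(138, -1), 79), 4) = Mul(Mul(Rational(1, 138), 79), 4) = Mul(Rational(79, 138), 4) = Rational(158, 69)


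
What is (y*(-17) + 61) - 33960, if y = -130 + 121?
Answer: -33746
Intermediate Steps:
y = -9
(y*(-17) + 61) - 33960 = (-9*(-17) + 61) - 33960 = (153 + 61) - 33960 = 214 - 33960 = -33746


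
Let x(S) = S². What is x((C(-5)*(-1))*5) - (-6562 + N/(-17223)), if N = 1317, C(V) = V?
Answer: 41261006/5741 ≈ 7187.1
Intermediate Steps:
x((C(-5)*(-1))*5) - (-6562 + N/(-17223)) = (-5*(-1)*5)² - (-6562 + 1317/(-17223)) = (5*5)² - (-6562 + 1317*(-1/17223)) = 25² - (-6562 - 439/5741) = 625 - 1*(-37672881/5741) = 625 + 37672881/5741 = 41261006/5741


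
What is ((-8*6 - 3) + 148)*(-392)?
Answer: -38024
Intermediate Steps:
((-8*6 - 3) + 148)*(-392) = ((-48 - 3) + 148)*(-392) = (-51 + 148)*(-392) = 97*(-392) = -38024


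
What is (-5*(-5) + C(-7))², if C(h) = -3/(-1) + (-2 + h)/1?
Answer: 361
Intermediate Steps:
C(h) = 1 + h (C(h) = -3*(-1) + (-2 + h)*1 = 3 + (-2 + h) = 1 + h)
(-5*(-5) + C(-7))² = (-5*(-5) + (1 - 7))² = (25 - 6)² = 19² = 361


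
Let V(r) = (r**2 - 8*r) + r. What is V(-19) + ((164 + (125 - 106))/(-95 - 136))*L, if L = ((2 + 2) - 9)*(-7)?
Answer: 5129/11 ≈ 466.27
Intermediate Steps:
L = 35 (L = (4 - 9)*(-7) = -5*(-7) = 35)
V(r) = r**2 - 7*r
V(-19) + ((164 + (125 - 106))/(-95 - 136))*L = -19*(-7 - 19) + ((164 + (125 - 106))/(-95 - 136))*35 = -19*(-26) + ((164 + 19)/(-231))*35 = 494 + (183*(-1/231))*35 = 494 - 61/77*35 = 494 - 305/11 = 5129/11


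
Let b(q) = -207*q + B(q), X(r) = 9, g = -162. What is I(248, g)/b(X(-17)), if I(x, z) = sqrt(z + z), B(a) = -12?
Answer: -6*I/625 ≈ -0.0096*I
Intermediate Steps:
I(x, z) = sqrt(2)*sqrt(z) (I(x, z) = sqrt(2*z) = sqrt(2)*sqrt(z))
b(q) = -12 - 207*q (b(q) = -207*q - 12 = -12 - 207*q)
I(248, g)/b(X(-17)) = (sqrt(2)*sqrt(-162))/(-12 - 207*9) = (sqrt(2)*(9*I*sqrt(2)))/(-12 - 1863) = (18*I)/(-1875) = (18*I)*(-1/1875) = -6*I/625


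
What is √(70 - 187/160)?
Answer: √110130/40 ≈ 8.2965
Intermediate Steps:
√(70 - 187/160) = √(11013/160) = √110130/40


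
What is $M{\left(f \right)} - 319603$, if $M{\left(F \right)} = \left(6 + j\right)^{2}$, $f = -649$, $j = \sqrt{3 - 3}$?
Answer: $-319567$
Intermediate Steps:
$j = 0$ ($j = \sqrt{0} = 0$)
$M{\left(F \right)} = 36$ ($M{\left(F \right)} = \left(6 + 0\right)^{2} = 6^{2} = 36$)
$M{\left(f \right)} - 319603 = 36 - 319603 = -319567$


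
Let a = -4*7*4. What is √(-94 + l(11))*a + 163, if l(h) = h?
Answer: 163 - 112*I*√83 ≈ 163.0 - 1020.4*I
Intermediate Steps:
a = -112 (a = -28*4 = -112)
√(-94 + l(11))*a + 163 = √(-94 + 11)*(-112) + 163 = √(-83)*(-112) + 163 = (I*√83)*(-112) + 163 = -112*I*√83 + 163 = 163 - 112*I*√83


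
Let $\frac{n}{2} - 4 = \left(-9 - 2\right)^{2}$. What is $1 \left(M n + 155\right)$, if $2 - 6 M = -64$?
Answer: $2905$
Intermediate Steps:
$M = 11$ ($M = \frac{1}{3} - - \frac{32}{3} = \frac{1}{3} + \frac{32}{3} = 11$)
$n = 250$ ($n = 8 + 2 \left(-9 - 2\right)^{2} = 8 + 2 \left(-11\right)^{2} = 8 + 2 \cdot 121 = 8 + 242 = 250$)
$1 \left(M n + 155\right) = 1 \left(11 \cdot 250 + 155\right) = 1 \left(2750 + 155\right) = 1 \cdot 2905 = 2905$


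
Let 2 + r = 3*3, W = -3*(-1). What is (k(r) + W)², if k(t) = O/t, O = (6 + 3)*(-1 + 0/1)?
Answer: 144/49 ≈ 2.9388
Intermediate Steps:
W = 3
r = 7 (r = -2 + 3*3 = -2 + 9 = 7)
O = -9 (O = 9*(-1 + 0*1) = 9*(-1 + 0) = 9*(-1) = -9)
k(t) = -9/t
(k(r) + W)² = (-9/7 + 3)² = (12/7)² = 144/49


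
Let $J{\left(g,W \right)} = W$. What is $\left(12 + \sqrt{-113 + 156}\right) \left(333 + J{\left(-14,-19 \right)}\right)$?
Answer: $3768 + 314 \sqrt{43} \approx 5827.0$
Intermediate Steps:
$\left(12 + \sqrt{-113 + 156}\right) \left(333 + J{\left(-14,-19 \right)}\right) = \left(12 + \sqrt{-113 + 156}\right) \left(333 - 19\right) = \left(12 + \sqrt{43}\right) 314 = 3768 + 314 \sqrt{43}$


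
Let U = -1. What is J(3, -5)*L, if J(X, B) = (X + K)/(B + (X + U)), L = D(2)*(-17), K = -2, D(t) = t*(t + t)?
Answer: 136/3 ≈ 45.333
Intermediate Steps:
D(t) = 2*t² (D(t) = t*(2*t) = 2*t²)
L = -136 (L = (2*2²)*(-17) = (2*4)*(-17) = 8*(-17) = -136)
J(X, B) = (-2 + X)/(-1 + B + X) (J(X, B) = (X - 2)/(B + (X - 1)) = (-2 + X)/(B + (-1 + X)) = (-2 + X)/(-1 + B + X))
J(3, -5)*L = ((-2 + 3)/(-1 - 5 + 3))*(-136) = (1/(-3))*(-136) = -⅓*1*(-136) = -⅓*(-136) = 136/3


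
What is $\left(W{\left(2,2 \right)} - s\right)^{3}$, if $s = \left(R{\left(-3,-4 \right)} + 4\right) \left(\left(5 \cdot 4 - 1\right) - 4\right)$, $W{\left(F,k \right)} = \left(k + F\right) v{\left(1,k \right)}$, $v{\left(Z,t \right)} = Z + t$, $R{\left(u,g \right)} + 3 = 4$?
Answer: $-250047$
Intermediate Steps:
$R{\left(u,g \right)} = 1$ ($R{\left(u,g \right)} = -3 + 4 = 1$)
$W{\left(F,k \right)} = \left(1 + k\right) \left(F + k\right)$ ($W{\left(F,k \right)} = \left(k + F\right) \left(1 + k\right) = \left(F + k\right) \left(1 + k\right) = \left(1 + k\right) \left(F + k\right)$)
$s = 75$ ($s = \left(1 + 4\right) \left(\left(5 \cdot 4 - 1\right) - 4\right) = 5 \left(\left(20 - 1\right) - 4\right) = 5 \left(19 - 4\right) = 5 \cdot 15 = 75$)
$\left(W{\left(2,2 \right)} - s\right)^{3} = \left(\left(1 + 2\right) \left(2 + 2\right) - 75\right)^{3} = \left(3 \cdot 4 - 75\right)^{3} = \left(12 - 75\right)^{3} = \left(-63\right)^{3} = -250047$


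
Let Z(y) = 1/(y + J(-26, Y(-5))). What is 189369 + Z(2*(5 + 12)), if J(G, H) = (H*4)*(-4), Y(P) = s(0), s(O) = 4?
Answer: 5681069/30 ≈ 1.8937e+5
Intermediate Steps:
Y(P) = 4
J(G, H) = -16*H (J(G, H) = (4*H)*(-4) = -16*H)
Z(y) = 1/(-64 + y) (Z(y) = 1/(y - 16*4) = 1/(y - 64) = 1/(-64 + y))
189369 + Z(2*(5 + 12)) = 189369 + 1/(-64 + 2*(5 + 12)) = 189369 + 1/(-64 + 2*17) = 189369 + 1/(-64 + 34) = 189369 + 1/(-30) = 189369 - 1/30 = 5681069/30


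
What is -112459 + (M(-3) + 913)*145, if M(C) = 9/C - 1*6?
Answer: 18621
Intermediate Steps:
M(C) = -6 + 9/C (M(C) = 9/C - 6 = -6 + 9/C)
-112459 + (M(-3) + 913)*145 = -112459 + ((-6 + 9/(-3)) + 913)*145 = -112459 + ((-6 + 9*(-⅓)) + 913)*145 = -112459 + ((-6 - 3) + 913)*145 = -112459 + (-9 + 913)*145 = -112459 + 904*145 = -112459 + 131080 = 18621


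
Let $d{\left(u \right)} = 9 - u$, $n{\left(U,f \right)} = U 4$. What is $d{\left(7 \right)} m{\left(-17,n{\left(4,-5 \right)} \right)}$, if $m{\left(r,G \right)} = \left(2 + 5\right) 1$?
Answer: $14$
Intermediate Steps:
$n{\left(U,f \right)} = 4 U$
$m{\left(r,G \right)} = 7$ ($m{\left(r,G \right)} = 7 \cdot 1 = 7$)
$d{\left(7 \right)} m{\left(-17,n{\left(4,-5 \right)} \right)} = \left(9 - 7\right) 7 = 2 \cdot 7 = 14$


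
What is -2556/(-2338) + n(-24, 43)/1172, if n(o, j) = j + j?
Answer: 799175/685034 ≈ 1.1666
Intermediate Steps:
n(o, j) = 2*j
-2556/(-2338) + n(-24, 43)/1172 = -2556/(-2338) + (2*43)/1172 = -2556*(-1/2338) + 86*(1/1172) = 1278/1169 + 43/586 = 799175/685034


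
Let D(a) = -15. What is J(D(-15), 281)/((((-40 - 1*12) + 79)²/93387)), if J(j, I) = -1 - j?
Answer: 435806/243 ≈ 1793.4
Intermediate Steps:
J(D(-15), 281)/((((-40 - 1*12) + 79)²/93387)) = (-1 - 1*(-15))/((((-40 - 1*12) + 79)²/93387)) = (-1 + 15)/((((-40 - 12) + 79)²*(1/93387))) = 14/(((-52 + 79)²*(1/93387))) = 14/((27²*(1/93387))) = 14/((729*(1/93387))) = 14/(243/31129) = 14*(31129/243) = 435806/243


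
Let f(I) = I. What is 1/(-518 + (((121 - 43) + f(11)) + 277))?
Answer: -1/152 ≈ -0.0065789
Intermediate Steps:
1/(-518 + (((121 - 43) + f(11)) + 277)) = 1/(-518 + (((121 - 43) + 11) + 277)) = 1/(-518 + ((78 + 11) + 277)) = 1/(-518 + (89 + 277)) = 1/(-518 + 366) = 1/(-152) = -1/152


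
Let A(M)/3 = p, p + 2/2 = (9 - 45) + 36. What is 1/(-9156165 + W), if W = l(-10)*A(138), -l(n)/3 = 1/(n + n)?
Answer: -20/183123309 ≈ -1.0922e-7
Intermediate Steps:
p = -1 (p = -1 + ((9 - 45) + 36) = -1 + (-36 + 36) = -1 + 0 = -1)
A(M) = -3 (A(M) = 3*(-1) = -3)
l(n) = -3/(2*n) (l(n) = -3/(n + n) = -3*1/(2*n) = -3/(2*n))
W = -9/20 (W = -3/2/(-10)*(-3) = -3/2*(-⅒)*(-3) = (3/20)*(-3) = -9/20 ≈ -0.45000)
1/(-9156165 + W) = 1/(-9156165 - 9/20) = 1/(-183123309/20) = -20/183123309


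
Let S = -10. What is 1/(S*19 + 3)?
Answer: -1/187 ≈ -0.0053476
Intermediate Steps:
1/(S*19 + 3) = 1/(-10*19 + 3) = 1/(-190 + 3) = 1/(-187) = -1/187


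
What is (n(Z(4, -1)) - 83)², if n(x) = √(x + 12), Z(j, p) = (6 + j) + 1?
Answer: (83 - √23)² ≈ 6115.9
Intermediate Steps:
Z(j, p) = 7 + j
n(x) = √(12 + x)
(n(Z(4, -1)) - 83)² = (√(12 + (7 + 4)) - 83)² = (√(12 + 11) - 83)² = (√23 - 83)² = (-83 + √23)²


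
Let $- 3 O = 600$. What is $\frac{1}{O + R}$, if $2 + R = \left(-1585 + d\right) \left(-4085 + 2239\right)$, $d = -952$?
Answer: $\frac{1}{4683100} \approx 2.1353 \cdot 10^{-7}$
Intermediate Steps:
$O = -200$ ($O = \left(- \frac{1}{3}\right) 600 = -200$)
$R = 4683300$ ($R = -2 + \left(-1585 - 952\right) \left(-4085 + 2239\right) = -2 - -4683302 = -2 + 4683302 = 4683300$)
$\frac{1}{O + R} = \frac{1}{-200 + 4683300} = \frac{1}{4683100}$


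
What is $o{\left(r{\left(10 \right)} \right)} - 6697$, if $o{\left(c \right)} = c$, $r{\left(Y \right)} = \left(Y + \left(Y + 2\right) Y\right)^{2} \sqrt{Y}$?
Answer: $-6697 + 16900 \sqrt{10} \approx 46746.0$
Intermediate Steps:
$r{\left(Y \right)} = \sqrt{Y} \left(Y + Y \left(2 + Y\right)\right)^{2}$ ($r{\left(Y \right)} = \left(Y + \left(2 + Y\right) Y\right)^{2} \sqrt{Y} = \left(Y + Y \left(2 + Y\right)\right)^{2} \sqrt{Y} = \sqrt{Y} \left(Y + Y \left(2 + Y\right)\right)^{2}$)
$o{\left(r{\left(10 \right)} \right)} - 6697 = 10^{\frac{5}{2}} \left(3 + 10\right)^{2} - 6697 = 100 \sqrt{10} \cdot 13^{2} - 6697 = 100 \sqrt{10} \cdot 169 - 6697 = 16900 \sqrt{10} - 6697 = -6697 + 16900 \sqrt{10}$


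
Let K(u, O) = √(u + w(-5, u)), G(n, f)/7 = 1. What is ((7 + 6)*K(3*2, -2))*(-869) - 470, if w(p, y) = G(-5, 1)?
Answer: -470 - 11297*√13 ≈ -41202.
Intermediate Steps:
G(n, f) = 7 (G(n, f) = 7*1 = 7)
w(p, y) = 7
K(u, O) = √(7 + u) (K(u, O) = √(u + 7) = √(7 + u))
((7 + 6)*K(3*2, -2))*(-869) - 470 = ((7 + 6)*√(7 + 3*2))*(-869) - 470 = (13*√(7 + 6))*(-869) - 470 = (13*√13)*(-869) - 470 = -11297*√13 - 470 = -470 - 11297*√13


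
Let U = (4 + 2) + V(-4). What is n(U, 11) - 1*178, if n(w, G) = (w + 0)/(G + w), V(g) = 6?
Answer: -4082/23 ≈ -177.48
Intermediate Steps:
U = 12 (U = (4 + 2) + 6 = 6 + 6 = 12)
n(w, G) = w/(G + w)
n(U, 11) - 1*178 = 12/(11 + 12) - 1*178 = 12/23 - 178 = -4082/23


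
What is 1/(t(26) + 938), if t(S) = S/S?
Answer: 1/939 ≈ 0.0010650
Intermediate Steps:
t(S) = 1
1/(t(26) + 938) = 1/(1 + 938) = 1/939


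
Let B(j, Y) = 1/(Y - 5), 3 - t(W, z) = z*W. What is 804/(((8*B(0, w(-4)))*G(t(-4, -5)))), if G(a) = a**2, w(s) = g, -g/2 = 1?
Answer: -1407/578 ≈ -2.4343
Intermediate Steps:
t(W, z) = 3 - W*z (t(W, z) = 3 - z*W = 3 - W*z)
g = -2 (g = -2*1 = -2)
w(s) = -2
B(j, Y) = 1/(-5 + Y)
804/(((8*B(0, w(-4)))*G(t(-4, -5)))) = 804/(((8/(-5 - 2))*(3 - 1*(-4)*(-5))**2)) = 804/(((8/(-7))*(3 - 20)**2)) = 804/(((8*(-1/7))*(-17)**2)) = 804/((-8/7*289)) = 804/(-2312/7) = 804*(-7/2312) = -1407/578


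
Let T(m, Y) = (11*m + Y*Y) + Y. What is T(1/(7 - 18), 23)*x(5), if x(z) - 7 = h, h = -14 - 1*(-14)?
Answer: 3857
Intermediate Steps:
h = 0 (h = -14 + 14 = 0)
x(z) = 7 (x(z) = 7 + 0 = 7)
T(m, Y) = Y + Y**2 + 11*m (T(m, Y) = (11*m + Y**2) + Y = (Y**2 + 11*m) + Y = Y + Y**2 + 11*m)
T(1/(7 - 18), 23)*x(5) = (23 + 23**2 + 11/(7 - 18))*7 = (23 + 529 + 11/(-11))*7 = (23 + 529 + 11*(-1/11))*7 = (23 + 529 - 1)*7 = 551*7 = 3857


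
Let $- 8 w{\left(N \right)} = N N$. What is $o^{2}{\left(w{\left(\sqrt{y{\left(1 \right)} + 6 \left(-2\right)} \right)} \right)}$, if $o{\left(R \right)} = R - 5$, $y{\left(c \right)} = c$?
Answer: $\frac{841}{64} \approx 13.141$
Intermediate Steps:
$w{\left(N \right)} = - \frac{N^{2}}{8}$ ($w{\left(N \right)} = - \frac{N N}{8} = - \frac{N^{2}}{8}$)
$o{\left(R \right)} = -5 + R$ ($o{\left(R \right)} = R - 5 = -5 + R$)
$o^{2}{\left(w{\left(\sqrt{y{\left(1 \right)} + 6 \left(-2\right)} \right)} \right)} = \left(-5 - \frac{\left(\sqrt{1 + 6 \left(-2\right)}\right)^{2}}{8}\right)^{2} = \left(-5 - \frac{\left(\sqrt{1 - 12}\right)^{2}}{8}\right)^{2} = \left(-5 - \frac{\left(\sqrt{-11}\right)^{2}}{8}\right)^{2} = \left(-5 - \frac{\left(i \sqrt{11}\right)^{2}}{8}\right)^{2} = \left(-5 - - \frac{11}{8}\right)^{2} = \left(-5 + \frac{11}{8}\right)^{2} = \left(- \frac{29}{8}\right)^{2} = \frac{841}{64}$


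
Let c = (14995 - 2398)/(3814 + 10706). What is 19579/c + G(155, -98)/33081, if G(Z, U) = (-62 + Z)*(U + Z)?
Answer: 1044951963353/46302373 ≈ 22568.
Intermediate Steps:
c = 4199/4840 (c = 12597/14520 = 12597*(1/14520) = 4199/4840 ≈ 0.86756)
19579/c + G(155, -98)/33081 = 19579/(4199/4840) + (155² - 62*(-98) - 62*155 - 98*155)/33081 = 19579*(4840/4199) + (24025 + 6076 - 9610 - 15190)*(1/33081) = 94762360/4199 + 5301*(1/33081) = 94762360/4199 + 1767/11027 = 1044951963353/46302373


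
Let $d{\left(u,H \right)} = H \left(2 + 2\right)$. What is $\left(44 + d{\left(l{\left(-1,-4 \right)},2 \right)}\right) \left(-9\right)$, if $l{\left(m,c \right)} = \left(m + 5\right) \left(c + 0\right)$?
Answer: $-468$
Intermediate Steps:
$l{\left(m,c \right)} = c \left(5 + m\right)$ ($l{\left(m,c \right)} = \left(5 + m\right) c = c \left(5 + m\right)$)
$d{\left(u,H \right)} = 4 H$ ($d{\left(u,H \right)} = H 4 = 4 H$)
$\left(44 + d{\left(l{\left(-1,-4 \right)},2 \right)}\right) \left(-9\right) = \left(44 + 4 \cdot 2\right) \left(-9\right) = \left(44 + 8\right) \left(-9\right) = 52 \left(-9\right) = -468$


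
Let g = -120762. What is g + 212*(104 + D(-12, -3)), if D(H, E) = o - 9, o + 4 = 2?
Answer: -101046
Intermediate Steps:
o = -2 (o = -4 + 2 = -2)
D(H, E) = -11 (D(H, E) = -2 - 9 = -11)
g + 212*(104 + D(-12, -3)) = -120762 + 212*(104 - 11) = -120762 + 212*93 = -120762 + 19716 = -101046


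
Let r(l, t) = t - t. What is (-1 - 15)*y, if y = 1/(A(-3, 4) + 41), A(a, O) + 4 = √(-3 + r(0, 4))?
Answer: -148/343 + 4*I*√3/343 ≈ -0.43149 + 0.020199*I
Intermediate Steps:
r(l, t) = 0
A(a, O) = -4 + I*√3 (A(a, O) = -4 + √(-3 + 0) = -4 + √(-3) = -4 + I*√3)
y = 1/(37 + I*√3) (y = 1/((-4 + I*√3) + 41) = 1/(37 + I*√3) ≈ 0.026968 - 0.0012624*I)
(-1 - 15)*y = (-1 - 15)*(37/1372 - I*√3/1372) = -16*(37/1372 - I*√3/1372) = -148/343 + 4*I*√3/343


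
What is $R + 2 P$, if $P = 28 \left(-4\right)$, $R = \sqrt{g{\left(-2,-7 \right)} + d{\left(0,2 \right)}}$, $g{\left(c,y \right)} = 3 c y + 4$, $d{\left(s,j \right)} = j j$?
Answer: $-224 + 5 \sqrt{2} \approx -216.93$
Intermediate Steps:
$d{\left(s,j \right)} = j^{2}$
$g{\left(c,y \right)} = 4 + 3 c y$ ($g{\left(c,y \right)} = 3 c y + 4 = 4 + 3 c y$)
$R = 5 \sqrt{2}$ ($R = \sqrt{\left(4 + 3 \left(-2\right) \left(-7\right)\right) + 2^{2}} = \sqrt{\left(4 + 42\right) + 4} = \sqrt{46 + 4} = \sqrt{50} = 5 \sqrt{2} \approx 7.0711$)
$P = -112$
$R + 2 P = 5 \sqrt{2} + 2 \left(-112\right) = 5 \sqrt{2} - 224 = -224 + 5 \sqrt{2}$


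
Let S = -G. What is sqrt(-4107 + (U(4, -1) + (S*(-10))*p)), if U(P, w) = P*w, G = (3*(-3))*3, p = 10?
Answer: 7*I*sqrt(139) ≈ 82.529*I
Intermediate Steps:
G = -27 (G = -9*3 = -27)
S = 27 (S = -1*(-27) = 27)
sqrt(-4107 + (U(4, -1) + (S*(-10))*p)) = sqrt(-4107 + (4*(-1) + (27*(-10))*10)) = sqrt(-4107 + (-4 - 270*10)) = sqrt(-4107 + (-4 - 2700)) = sqrt(-4107 - 2704) = sqrt(-6811) = 7*I*sqrt(139)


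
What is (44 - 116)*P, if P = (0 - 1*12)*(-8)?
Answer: -6912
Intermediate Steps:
P = 96 (P = (0 - 12)*(-8) = -12*(-8) = 96)
(44 - 116)*P = (44 - 116)*96 = -72*96 = -6912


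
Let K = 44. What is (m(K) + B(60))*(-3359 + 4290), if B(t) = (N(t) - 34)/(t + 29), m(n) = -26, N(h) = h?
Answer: -2130128/89 ≈ -23934.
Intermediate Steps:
B(t) = (-34 + t)/(29 + t) (B(t) = (t - 34)/(t + 29) = (-34 + t)/(29 + t))
(m(K) + B(60))*(-3359 + 4290) = (-26 + (-34 + 60)/(29 + 60))*(-3359 + 4290) = (-26 + 26/89)*931 = -2288/89*931 = -2130128/89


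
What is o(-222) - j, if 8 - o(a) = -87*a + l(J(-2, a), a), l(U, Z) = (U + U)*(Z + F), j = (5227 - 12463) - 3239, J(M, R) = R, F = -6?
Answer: -110063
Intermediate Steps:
j = -10475 (j = -7236 - 3239 = -10475)
l(U, Z) = 2*U*(-6 + Z) (l(U, Z) = (U + U)*(Z - 6) = (2*U)*(-6 + Z) = 2*U*(-6 + Z))
o(a) = 8 + 87*a - 2*a*(-6 + a) (o(a) = 8 - (-87*a + 2*a*(-6 + a)) = 8 + (87*a - 2*a*(-6 + a)) = 8 + 87*a - 2*a*(-6 + a))
o(-222) - j = (8 - 2*(-222)² + 99*(-222)) - 1*(-10475) = (8 - 2*49284 - 21978) + 10475 = (8 - 98568 - 21978) + 10475 = -120538 + 10475 = -110063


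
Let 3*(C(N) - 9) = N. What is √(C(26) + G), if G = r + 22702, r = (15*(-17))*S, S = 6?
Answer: √190707/3 ≈ 145.57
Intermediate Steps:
C(N) = 9 + N/3
r = -1530 (r = (15*(-17))*6 = -255*6 = -1530)
G = 21172 (G = -1530 + 22702 = 21172)
√(C(26) + G) = √((9 + (⅓)*26) + 21172) = √((9 + 26/3) + 21172) = √(53/3 + 21172) = √(63569/3) = √190707/3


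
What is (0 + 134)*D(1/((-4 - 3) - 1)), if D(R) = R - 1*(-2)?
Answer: 1005/4 ≈ 251.25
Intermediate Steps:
D(R) = 2 + R (D(R) = R + 2 = 2 + R)
(0 + 134)*D(1/((-4 - 3) - 1)) = (0 + 134)*(2 + 1/((-4 - 3) - 1)) = 134*(2 + 1/(-7 - 1)) = 134*(2 + 1/(-8)) = 134*(2 - ⅛) = 134*(15/8) = 1005/4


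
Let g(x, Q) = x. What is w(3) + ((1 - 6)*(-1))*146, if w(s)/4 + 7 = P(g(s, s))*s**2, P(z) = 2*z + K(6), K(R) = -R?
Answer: 702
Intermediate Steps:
P(z) = -6 + 2*z (P(z) = 2*z - 1*6 = 2*z - 6 = -6 + 2*z)
w(s) = -28 + 4*s**2*(-6 + 2*s) (w(s) = -28 + 4*((-6 + 2*s)*s**2) = -28 + 4*(s**2*(-6 + 2*s)) = -28 + 4*s**2*(-6 + 2*s))
w(3) + ((1 - 6)*(-1))*146 = (-28 + 8*3**2*(-3 + 3)) + ((1 - 6)*(-1))*146 = (-28 + 8*9*0) - 5*(-1)*146 = (-28 + 0) + 5*146 = -28 + 730 = 702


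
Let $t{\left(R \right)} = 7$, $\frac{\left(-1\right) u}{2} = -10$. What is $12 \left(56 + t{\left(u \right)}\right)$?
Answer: $756$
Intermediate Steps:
$u = 20$ ($u = \left(-2\right) \left(-10\right) = 20$)
$12 \left(56 + t{\left(u \right)}\right) = 12 \left(56 + 7\right) = 12 \cdot 63 = 756$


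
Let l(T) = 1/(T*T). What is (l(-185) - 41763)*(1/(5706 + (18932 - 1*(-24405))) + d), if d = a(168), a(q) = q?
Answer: -471065717451506/67139867 ≈ -7.0162e+6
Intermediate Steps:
d = 168
l(T) = T⁻² (l(T) = 1/(T²) = T⁻²)
(l(-185) - 41763)*(1/(5706 + (18932 - 1*(-24405))) + d) = ((-185)⁻² - 41763)*(1/(5706 + (18932 - 1*(-24405))) + 168) = (1/34225 - 41763)*(1/(5706 + (18932 + 24405)) + 168) = -1429338674*(1/(5706 + 43337) + 168)/34225 = -1429338674*(1/49043 + 168)/34225 = -1429338674/34225*8239225/49043 = -471065717451506/67139867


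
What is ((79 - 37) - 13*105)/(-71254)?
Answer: 1323/71254 ≈ 0.018567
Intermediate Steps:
((79 - 37) - 13*105)/(-71254) = (42 - 1365)*(-1/71254) = -1323*(-1/71254) = 1323/71254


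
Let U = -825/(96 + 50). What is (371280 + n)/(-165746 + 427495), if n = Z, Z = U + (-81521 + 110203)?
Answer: 58393627/38215354 ≈ 1.5280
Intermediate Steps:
U = -825/146 ≈ -5.6507
Z = 4186747/146 (Z = -825/146 + (-81521 + 110203) = -825/146 + 28682 = 4186747/146 ≈ 28676.)
n = 4186747/146 ≈ 28676.
(371280 + n)/(-165746 + 427495) = (371280 + 4186747/146)/(-165746 + 427495) = (58393627/146)/261749 = (58393627/146)*(1/261749) = 58393627/38215354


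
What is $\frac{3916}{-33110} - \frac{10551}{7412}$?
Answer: $- \frac{17198591}{11155060} \approx -1.5418$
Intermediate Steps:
$\frac{3916}{-33110} - \frac{10551}{7412} = 3916 \left(- \frac{1}{33110}\right) - \frac{10551}{7412} = - \frac{178}{1505} - \frac{10551}{7412} = - \frac{17198591}{11155060}$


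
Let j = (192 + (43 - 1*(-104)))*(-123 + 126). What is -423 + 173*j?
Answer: 175518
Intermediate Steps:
j = 1017 (j = (192 + (43 + 104))*3 = (192 + 147)*3 = 339*3 = 1017)
-423 + 173*j = -423 + 173*1017 = -423 + 175941 = 175518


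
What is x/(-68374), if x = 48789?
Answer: -48789/68374 ≈ -0.71356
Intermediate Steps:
x/(-68374) = 48789/(-68374) = 48789*(-1/68374) = -48789/68374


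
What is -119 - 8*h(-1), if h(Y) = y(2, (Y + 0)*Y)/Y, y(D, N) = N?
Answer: -111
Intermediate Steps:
h(Y) = Y (h(Y) = ((Y + 0)*Y)/Y = (Y*Y)/Y = Y²/Y = Y)
-119 - 8*h(-1) = -119 - 8*(-1) = -119 + 8 = -111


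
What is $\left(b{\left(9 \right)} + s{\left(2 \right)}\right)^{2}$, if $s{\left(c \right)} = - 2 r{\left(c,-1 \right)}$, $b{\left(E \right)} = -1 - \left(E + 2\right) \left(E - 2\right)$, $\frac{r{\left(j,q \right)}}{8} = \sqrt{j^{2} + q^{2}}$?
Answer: $7364 + 2496 \sqrt{5} \approx 12945.0$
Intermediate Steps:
$r{\left(j,q \right)} = 8 \sqrt{j^{2} + q^{2}}$
$b{\left(E \right)} = -1 - \left(-2 + E\right) \left(2 + E\right)$ ($b{\left(E \right)} = -1 - \left(2 + E\right) \left(-2 + E\right) = -1 - \left(-2 + E\right) \left(2 + E\right)$)
$s{\left(c \right)} = - 16 \sqrt{1 + c^{2}}$ ($s{\left(c \right)} = - 2 \cdot 8 \sqrt{c^{2} + \left(-1\right)^{2}} = - 2 \cdot 8 \sqrt{c^{2} + 1} = - 2 \cdot 8 \sqrt{1 + c^{2}} = - 16 \sqrt{1 + c^{2}}$)
$\left(b{\left(9 \right)} + s{\left(2 \right)}\right)^{2} = \left(\left(3 - 9^{2}\right) - 16 \sqrt{1 + 2^{2}}\right)^{2} = \left(\left(3 - 81\right) - 16 \sqrt{1 + 4}\right)^{2} = \left(\left(3 - 81\right) - 16 \sqrt{5}\right)^{2} = \left(-78 - 16 \sqrt{5}\right)^{2}$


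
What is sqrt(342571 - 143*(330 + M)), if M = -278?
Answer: sqrt(335135) ≈ 578.91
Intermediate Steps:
sqrt(342571 - 143*(330 + M)) = sqrt(342571 - 143*(330 - 278)) = sqrt(342571 - 143*52) = sqrt(342571 - 7436) = sqrt(335135)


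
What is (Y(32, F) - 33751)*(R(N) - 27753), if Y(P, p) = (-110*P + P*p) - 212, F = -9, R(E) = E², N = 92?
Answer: 728564819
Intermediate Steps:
Y(P, p) = -212 - 110*P + P*p
(Y(32, F) - 33751)*(R(N) - 27753) = ((-212 - 110*32 + 32*(-9)) - 33751)*(92² - 27753) = ((-212 - 3520 - 288) - 33751)*(8464 - 27753) = (-4020 - 33751)*(-19289) = -37771*(-19289) = 728564819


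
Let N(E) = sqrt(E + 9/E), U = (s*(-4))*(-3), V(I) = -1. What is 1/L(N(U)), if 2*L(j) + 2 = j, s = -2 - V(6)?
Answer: -16/67 - 4*I*sqrt(51)/67 ≈ -0.23881 - 0.42635*I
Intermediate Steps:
s = -1 (s = -2 - 1*(-1) = -2 + 1 = -1)
U = -12 (U = -1*(-4)*(-3) = 4*(-3) = -12)
L(j) = -1 + j/2
1/L(N(U)) = 1/(-1 + sqrt(-12 + 9/(-12))/2) = 1/(-1 + sqrt(-12 + 9*(-1/12))/2) = 1/(-1 + sqrt(-12 - 3/4)/2) = 1/(-1 + sqrt(-51/4)/2) = 1/(-1 + (I*sqrt(51)/2)/2) = 1/(-1 + I*sqrt(51)/4)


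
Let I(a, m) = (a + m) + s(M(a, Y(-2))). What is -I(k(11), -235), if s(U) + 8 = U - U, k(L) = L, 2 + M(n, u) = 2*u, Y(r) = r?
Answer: 232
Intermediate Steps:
M(n, u) = -2 + 2*u
s(U) = -8 (s(U) = -8 + (U - U) = -8 + 0 = -8)
I(a, m) = -8 + a + m (I(a, m) = (a + m) - 8 = -8 + a + m)
-I(k(11), -235) = -(-8 + 11 - 235) = -1*(-232) = 232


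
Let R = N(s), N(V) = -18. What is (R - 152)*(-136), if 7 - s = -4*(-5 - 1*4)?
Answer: 23120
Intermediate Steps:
s = -29 (s = 7 - (-4)*(-5 - 1*4) = 7 - (-4)*(-5 - 4) = 7 - (-4)*(-9) = 7 - 1*36 = 7 - 36 = -29)
R = -18
(R - 152)*(-136) = (-18 - 152)*(-136) = -170*(-136) = 23120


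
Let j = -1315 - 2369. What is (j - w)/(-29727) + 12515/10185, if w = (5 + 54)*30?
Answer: 1055759/747579 ≈ 1.4122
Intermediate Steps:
j = -3684
w = 1770 (w = 59*30 = 1770)
(j - w)/(-29727) + 12515/10185 = (-3684 - 1*1770)/(-29727) + 12515/10185 = (-3684 - 1770)*(-1/29727) + 12515*(1/10185) = -5454*(-1/29727) + 2503/2037 = 202/1101 + 2503/2037 = 1055759/747579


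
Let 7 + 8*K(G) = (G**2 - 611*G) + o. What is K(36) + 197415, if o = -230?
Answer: 1558383/8 ≈ 1.9480e+5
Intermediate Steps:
K(G) = -237/8 - 611*G/8 + G**2/8 (K(G) = -7/8 + ((G**2 - 611*G) - 230)/8 = -7/8 + (-230 + G**2 - 611*G)/8 = -7/8 + (-115/4 - 611*G/8 + G**2/8) = -237/8 - 611*G/8 + G**2/8)
K(36) + 197415 = (-237/8 - 611/8*36 + (1/8)*36**2) + 197415 = (-237/8 - 5499/2 + (1/8)*1296) + 197415 = (-237/8 - 5499/2 + 162) + 197415 = -20937/8 + 197415 = 1558383/8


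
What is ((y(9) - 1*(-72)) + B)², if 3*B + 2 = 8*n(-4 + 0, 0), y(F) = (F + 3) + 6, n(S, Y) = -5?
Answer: 5776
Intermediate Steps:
y(F) = 9 + F (y(F) = (3 + F) + 6 = 9 + F)
B = -14 (B = -⅔ + (8*(-5))/3 = -⅔ + (⅓)*(-40) = -⅔ - 40/3 = -14)
((y(9) - 1*(-72)) + B)² = (((9 + 9) - 1*(-72)) - 14)² = ((18 + 72) - 14)² = (90 - 14)² = 76² = 5776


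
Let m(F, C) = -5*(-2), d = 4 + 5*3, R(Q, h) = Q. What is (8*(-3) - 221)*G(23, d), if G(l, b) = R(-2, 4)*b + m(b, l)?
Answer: 6860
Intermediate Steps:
d = 19 (d = 4 + 15 = 19)
m(F, C) = 10
G(l, b) = 10 - 2*b (G(l, b) = -2*b + 10 = 10 - 2*b)
(8*(-3) - 221)*G(23, d) = (8*(-3) - 221)*(10 - 2*19) = (-24 - 221)*(10 - 38) = -245*(-28) = 6860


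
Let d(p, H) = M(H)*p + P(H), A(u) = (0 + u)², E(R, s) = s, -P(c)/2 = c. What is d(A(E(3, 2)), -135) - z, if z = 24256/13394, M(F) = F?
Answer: -1820318/6697 ≈ -271.81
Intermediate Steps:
P(c) = -2*c
A(u) = u²
z = 12128/6697 (z = 24256*(1/13394) = 12128/6697 ≈ 1.8110)
d(p, H) = -2*H + H*p (d(p, H) = H*p - 2*H = -2*H + H*p)
d(A(E(3, 2)), -135) - z = -135*(-2 + 2²) - 1*12128/6697 = -135*(-2 + 4) - 12128/6697 = -135*2 - 12128/6697 = -270 - 12128/6697 = -1820318/6697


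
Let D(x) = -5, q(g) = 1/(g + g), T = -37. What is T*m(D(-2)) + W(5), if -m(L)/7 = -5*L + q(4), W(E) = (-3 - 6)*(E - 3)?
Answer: 51915/8 ≈ 6489.4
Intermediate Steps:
q(g) = 1/(2*g)
W(E) = 27 - 9*E (W(E) = -9*(-3 + E) = 27 - 9*E)
m(L) = -7/8 + 35*L (m(L) = -7*(-5*L + (1/2)/4) = -7*(-5*L + (1/2)*(1/4)) = -7*(-5*L + 1/8) = -7*(1/8 - 5*L) = -7/8 + 35*L)
T*m(D(-2)) + W(5) = -37*(-7/8 + 35*(-5)) + (27 - 9*5) = -37*(-7/8 - 175) + (27 - 45) = -37*(-1407/8) - 18 = 52059/8 - 18 = 51915/8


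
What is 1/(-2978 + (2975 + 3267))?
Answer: 1/3264 ≈ 0.00030637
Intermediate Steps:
1/(-2978 + (2975 + 3267)) = 1/(-2978 + 6242) = 1/3264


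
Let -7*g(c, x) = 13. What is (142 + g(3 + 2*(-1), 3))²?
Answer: 962361/49 ≈ 19640.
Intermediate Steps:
g(c, x) = -13/7 (g(c, x) = -⅐*13 = -13/7)
(142 + g(3 + 2*(-1), 3))² = (142 - 13/7)² = (981/7)² = 962361/49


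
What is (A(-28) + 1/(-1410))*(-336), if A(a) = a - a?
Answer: 56/235 ≈ 0.23830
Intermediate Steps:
A(a) = 0
(A(-28) + 1/(-1410))*(-336) = (0 + 1/(-1410))*(-336) = (0 - 1/1410)*(-336) = -1/1410*(-336) = 56/235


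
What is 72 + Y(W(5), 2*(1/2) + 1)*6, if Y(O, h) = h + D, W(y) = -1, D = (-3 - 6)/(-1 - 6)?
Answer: 642/7 ≈ 91.714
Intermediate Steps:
D = 9/7 (D = -9/(-7) = -9*(-1/7) = 9/7 ≈ 1.2857)
Y(O, h) = 9/7 + h (Y(O, h) = h + 9/7 = 9/7 + h)
72 + Y(W(5), 2*(1/2) + 1)*6 = 72 + (9/7 + (2*(1/2) + 1))*6 = 72 + (9/7 + (1 + 1))*6 = 72 + (9/7 + 2)*6 = 72 + (23/7)*6 = 72 + 138/7 = 642/7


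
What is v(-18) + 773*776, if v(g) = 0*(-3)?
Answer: 599848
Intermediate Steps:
v(g) = 0
v(-18) + 773*776 = 0 + 773*776 = 0 + 599848 = 599848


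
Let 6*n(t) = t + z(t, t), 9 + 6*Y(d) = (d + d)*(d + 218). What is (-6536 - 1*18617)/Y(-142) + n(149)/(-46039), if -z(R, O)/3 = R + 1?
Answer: 5956454615/852102966 ≈ 6.9903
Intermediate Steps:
z(R, O) = -3 - 3*R (z(R, O) = -3*(R + 1) = -3*(1 + R) = -3 - 3*R)
Y(d) = -3/2 + d*(218 + d)/3 (Y(d) = -3/2 + ((d + d)*(d + 218))/6 = -3/2 + ((2*d)*(218 + d))/6 = -3/2 + (2*d*(218 + d))/6 = -3/2 + d*(218 + d)/3)
n(t) = -½ - t/3 (n(t) = (t + (-3 - 3*t))/6 = (-3 - 2*t)/6 = -½ - t/3)
(-6536 - 1*18617)/Y(-142) + n(149)/(-46039) = (-6536 - 1*18617)/(-3/2 + (⅓)*(-142)² + (218/3)*(-142)) + (-½ - ⅓*149)/(-46039) = (-6536 - 18617)/(-3/2 + (⅓)*20164 - 30956/3) + (-½ - 149/3)*(-1/46039) = -25153/(-3/2 + 20164/3 - 30956/3) - 301/6*(-1/46039) = -25153/(-21593/6) + 43/39462 = -25153*(-6/21593) + 43/39462 = 150918/21593 + 43/39462 = 5956454615/852102966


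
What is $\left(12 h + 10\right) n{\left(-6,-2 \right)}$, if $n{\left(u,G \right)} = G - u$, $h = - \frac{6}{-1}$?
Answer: $328$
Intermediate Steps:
$h = 6$ ($h = \left(-6\right) \left(-1\right) = 6$)
$\left(12 h + 10\right) n{\left(-6,-2 \right)} = \left(12 \cdot 6 + 10\right) \left(-2 - -6\right) = \left(72 + 10\right) \left(-2 + 6\right) = 82 \cdot 4 = 328$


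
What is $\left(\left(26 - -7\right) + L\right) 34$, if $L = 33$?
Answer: $2244$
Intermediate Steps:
$\left(\left(26 - -7\right) + L\right) 34 = \left(\left(26 - -7\right) + 33\right) 34 = \left(\left(26 + 7\right) + 33\right) 34 = \left(33 + 33\right) 34 = 66 \cdot 34 = 2244$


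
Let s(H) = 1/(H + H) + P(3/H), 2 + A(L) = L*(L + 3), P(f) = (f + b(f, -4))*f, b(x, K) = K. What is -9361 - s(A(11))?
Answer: -216274805/23104 ≈ -9360.9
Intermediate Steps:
P(f) = f*(-4 + f) (P(f) = (f - 4)*f = (-4 + f)*f = f*(-4 + f))
A(L) = -2 + L*(3 + L) (A(L) = -2 + L*(L + 3) = -2 + L*(3 + L))
s(H) = 1/(2*H) + 3*(-4 + 3/H)/H (s(H) = 1/(H + H) + (3/H)*(-4 + 3/H) = 1/(2*H) + 3*(-4 + 3/H)/H)
-9361 - s(A(11)) = -9361 - (18 - 23*(-2 + 11**2 + 3*11))/(2*(-2 + 11**2 + 3*11)**2) = -9361 - (18 - 23*(-2 + 121 + 33))/(2*(-2 + 121 + 33)**2) = -9361 - (18 - 23*152)/(2*152**2) = -9361 - (18 - 3496)/(2*23104) = -9361 - (-3478)/(2*23104) = -9361 - 1*(-1739/23104) = -9361 + 1739/23104 = -216274805/23104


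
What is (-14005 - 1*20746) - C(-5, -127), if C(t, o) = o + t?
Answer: -34619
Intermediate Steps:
(-14005 - 1*20746) - C(-5, -127) = (-14005 - 1*20746) - (-127 - 5) = (-14005 - 20746) - 1*(-132) = -34751 + 132 = -34619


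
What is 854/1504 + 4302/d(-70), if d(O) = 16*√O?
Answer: 427/752 - 2151*I*√70/560 ≈ 0.56782 - 32.137*I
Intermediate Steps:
854/1504 + 4302/d(-70) = 854/1504 + 4302/((16*√(-70))) = 854*(1/1504) + 4302/((16*(I*√70))) = 427/752 + 4302/((16*I*√70)) = 427/752 + 4302*(-I*√70/1120) = 427/752 - 2151*I*√70/560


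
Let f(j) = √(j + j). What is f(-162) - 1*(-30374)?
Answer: 30374 + 18*I ≈ 30374.0 + 18.0*I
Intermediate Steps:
f(j) = √2*√j (f(j) = √(2*j) = √2*√j)
f(-162) - 1*(-30374) = √2*√(-162) - 1*(-30374) = √2*(9*I*√2) + 30374 = 18*I + 30374 = 30374 + 18*I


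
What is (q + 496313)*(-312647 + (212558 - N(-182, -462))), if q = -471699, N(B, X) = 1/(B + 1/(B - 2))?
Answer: -82503182614918/33489 ≈ -2.4636e+9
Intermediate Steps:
N(B, X) = 1/(B + 1/(-2 + B))
(q + 496313)*(-312647 + (212558 - N(-182, -462))) = (-471699 + 496313)*(-312647 + (212558 - (-2 - 182)/(1 + (-182)**2 - 2*(-182)))) = 24614*(-312647 + (212558 - (-184)/(1 + 33124 + 364))) = 24614*(-312647 + (212558 - (-184)/33489)) = 24614*(-312647 + (212558 - 1*(-184/33489))) = 24614*(-312647 + (212558 + 184/33489)) = 24614*(-312647 + 7118355046/33489) = 24614*(-3351880337/33489) = -82503182614918/33489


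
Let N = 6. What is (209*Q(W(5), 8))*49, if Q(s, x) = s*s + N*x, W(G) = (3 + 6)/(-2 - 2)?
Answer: 8694609/16 ≈ 5.4341e+5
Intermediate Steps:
W(G) = -9/4 (W(G) = 9/(-4) = 9*(-¼) = -9/4)
Q(s, x) = s² + 6*x (Q(s, x) = s*s + 6*x = s² + 6*x)
(209*Q(W(5), 8))*49 = (209*((-9/4)² + 6*8))*49 = (209*(81/16 + 48))*49 = (209*(849/16))*49 = (177441/16)*49 = 8694609/16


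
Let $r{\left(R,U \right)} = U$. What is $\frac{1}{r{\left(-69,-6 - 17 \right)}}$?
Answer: $- \frac{1}{23} \approx -0.043478$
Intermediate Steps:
$\frac{1}{r{\left(-69,-6 - 17 \right)}} = \frac{1}{-6 - 17} = \frac{1}{-23} = - \frac{1}{23}$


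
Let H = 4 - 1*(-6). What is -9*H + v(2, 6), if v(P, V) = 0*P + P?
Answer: -88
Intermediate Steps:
H = 10 (H = 4 + 6 = 10)
v(P, V) = P (v(P, V) = 0 + P = P)
-9*H + v(2, 6) = -9*10 + 2 = -90 + 2 = -88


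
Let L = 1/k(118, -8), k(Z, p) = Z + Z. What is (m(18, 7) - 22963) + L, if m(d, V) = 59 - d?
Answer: -5409591/236 ≈ -22922.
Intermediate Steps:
k(Z, p) = 2*Z
L = 1/236 (L = 1/(2*118) = 1/236 ≈ 0.0042373)
(m(18, 7) - 22963) + L = ((59 - 1*18) - 22963) + 1/236 = ((59 - 18) - 22963) + 1/236 = (41 - 22963) + 1/236 = -22922 + 1/236 = -5409591/236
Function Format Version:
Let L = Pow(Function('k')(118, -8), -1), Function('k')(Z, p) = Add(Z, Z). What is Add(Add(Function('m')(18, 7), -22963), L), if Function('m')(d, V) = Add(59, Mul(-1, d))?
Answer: Rational(-5409591, 236) ≈ -22922.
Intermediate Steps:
Function('k')(Z, p) = Mul(2, Z)
L = Rational(1, 236) (L = Pow(Mul(2, 118), -1) = Pow(236, -1) = Rational(1, 236) ≈ 0.0042373)
Add(Add(Function('m')(18, 7), -22963), L) = Add(Add(Add(59, Mul(-1, 18)), -22963), Rational(1, 236)) = Add(Add(Add(59, -18), -22963), Rational(1, 236)) = Add(Add(41, -22963), Rational(1, 236)) = Add(-22922, Rational(1, 236)) = Rational(-5409591, 236)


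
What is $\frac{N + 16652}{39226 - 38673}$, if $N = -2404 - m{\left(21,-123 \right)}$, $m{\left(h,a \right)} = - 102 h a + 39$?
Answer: $- \frac{249257}{553} \approx -450.74$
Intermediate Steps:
$m{\left(h,a \right)} = 39 - 102 a h$ ($m{\left(h,a \right)} = - 102 a h + 39 = 39 - 102 a h$)
$N = -265909$ ($N = -2404 - \left(39 - \left(-12546\right) 21\right) = -2404 - \left(39 + 263466\right) = -2404 - 263505 = -265909$)
$\frac{N + 16652}{39226 - 38673} = \frac{-265909 + 16652}{39226 - 38673} = - \frac{249257}{553}$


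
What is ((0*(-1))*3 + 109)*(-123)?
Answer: -13407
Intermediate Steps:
((0*(-1))*3 + 109)*(-123) = (0*3 + 109)*(-123) = (0 + 109)*(-123) = 109*(-123) = -13407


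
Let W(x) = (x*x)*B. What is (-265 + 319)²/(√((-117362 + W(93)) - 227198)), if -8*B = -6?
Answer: -5832*I*√1352293/1352293 ≈ -5.0151*I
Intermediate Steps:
B = ¾ (B = -⅛*(-6) = ¾ ≈ 0.75000)
W(x) = 3*x²/4 (W(x) = (x*x)*(¾) = x²*(¾) = 3*x²/4)
(-265 + 319)²/(√((-117362 + W(93)) - 227198)) = (-265 + 319)²/(√((-117362 + (¾)*93²) - 227198)) = 54²/(√((-117362 + (¾)*8649) - 227198)) = 2916/(√((-117362 + 25947/4) - 227198)) = 2916/(√(-443501/4 - 227198)) = 2916/(√(-1352293/4)) = 2916/((I*√1352293/2)) = 2916*(-2*I*√1352293/1352293) = -5832*I*√1352293/1352293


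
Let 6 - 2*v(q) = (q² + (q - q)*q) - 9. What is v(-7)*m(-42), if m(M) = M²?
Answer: -29988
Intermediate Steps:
v(q) = 15/2 - q²/2 (v(q) = 3 - ((q² + (q - q)*q) - 9)/2 = 3 - ((q² + 0*q) - 9)/2 = 3 - ((q² + 0) - 9)/2 = 3 - (q² - 9)/2 = 3 - (-9 + q²)/2 = 3 + (9/2 - q²/2) = 15/2 - q²/2)
v(-7)*m(-42) = (15/2 - ½*(-7)²)*(-42)² = (15/2 - ½*49)*1764 = (15/2 - 49/2)*1764 = -17*1764 = -29988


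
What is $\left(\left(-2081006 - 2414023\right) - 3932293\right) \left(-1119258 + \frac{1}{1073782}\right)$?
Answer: $\frac{5064142517630787055}{536891} \approx 9.4324 \cdot 10^{12}$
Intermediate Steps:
$\left(\left(-2081006 - 2414023\right) - 3932293\right) \left(-1119258 + \frac{1}{1073782}\right) = \left(-4495029 - 3932293\right) \left(- \frac{1201839093755}{1073782}\right) = \left(-8427322\right) \left(- \frac{1201839093755}{1073782}\right) = \frac{5064142517630787055}{536891}$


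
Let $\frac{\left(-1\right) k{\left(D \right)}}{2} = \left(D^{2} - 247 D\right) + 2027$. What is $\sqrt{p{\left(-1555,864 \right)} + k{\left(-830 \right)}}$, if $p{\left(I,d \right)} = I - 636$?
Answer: $i \sqrt{1794065} \approx 1339.4 i$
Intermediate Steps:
$p{\left(I,d \right)} = -636 + I$ ($p{\left(I,d \right)} = I - 636 = -636 + I$)
$k{\left(D \right)} = -4054 - 2 D^{2} + 494 D$ ($k{\left(D \right)} = - 2 \left(\left(D^{2} - 247 D\right) + 2027\right) = - 2 \left(2027 + D^{2} - 247 D\right) = -4054 - 2 D^{2} + 494 D$)
$\sqrt{p{\left(-1555,864 \right)} + k{\left(-830 \right)}} = \sqrt{\left(-636 - 1555\right) - \left(414074 + 1377800\right)} = \sqrt{-2191 - 1791874} = \sqrt{-1794065} = i \sqrt{1794065}$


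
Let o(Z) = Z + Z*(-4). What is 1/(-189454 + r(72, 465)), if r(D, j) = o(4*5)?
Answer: -1/189514 ≈ -5.2767e-6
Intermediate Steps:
o(Z) = -3*Z (o(Z) = Z - 4*Z = -3*Z)
r(D, j) = -60 (r(D, j) = -12*5 = -3*20 = -60)
1/(-189454 + r(72, 465)) = 1/(-189454 - 60) = 1/(-189514) = -1/189514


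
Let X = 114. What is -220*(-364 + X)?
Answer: 55000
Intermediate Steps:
-220*(-364 + X) = -220*(-364 + 114) = -220*(-250) = 55000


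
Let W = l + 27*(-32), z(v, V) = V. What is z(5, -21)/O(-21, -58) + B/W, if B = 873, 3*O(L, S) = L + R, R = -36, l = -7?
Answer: 1704/16549 ≈ 0.10297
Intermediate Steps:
O(L, S) = -12 + L/3 (O(L, S) = (L - 36)/3 = (-36 + L)/3 = -12 + L/3)
W = -871 (W = -7 + 27*(-32) = -7 - 864 = -871)
z(5, -21)/O(-21, -58) + B/W = -21/(-12 + (⅓)*(-21)) + 873/(-871) = -21/(-12 - 7) + 873*(-1/871) = -21/(-19) - 873/871 = -21*(-1/19) - 873/871 = 21/19 - 873/871 = 1704/16549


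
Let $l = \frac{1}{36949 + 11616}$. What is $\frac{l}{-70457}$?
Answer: $- \frac{1}{3421744205} \approx -2.9225 \cdot 10^{-10}$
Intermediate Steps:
$l = \frac{1}{48565} \approx 2.0591 \cdot 10^{-5}$
$\frac{l}{-70457} = \frac{1}{48565 \left(-70457\right)} = \frac{1}{48565} \left(- \frac{1}{70457}\right) = - \frac{1}{3421744205}$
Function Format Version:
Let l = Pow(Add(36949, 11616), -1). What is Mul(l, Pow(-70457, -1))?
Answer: Rational(-1, 3421744205) ≈ -2.9225e-10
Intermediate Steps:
l = Rational(1, 48565) (l = Pow(48565, -1) = Rational(1, 48565) ≈ 2.0591e-5)
Mul(l, Pow(-70457, -1)) = Mul(Rational(1, 48565), Pow(-70457, -1)) = Mul(Rational(1, 48565), Rational(-1, 70457)) = Rational(-1, 3421744205)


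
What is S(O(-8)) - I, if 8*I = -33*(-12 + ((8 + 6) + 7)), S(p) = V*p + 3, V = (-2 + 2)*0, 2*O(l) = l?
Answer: 321/8 ≈ 40.125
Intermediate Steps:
O(l) = l/2
V = 0 (V = 0*0 = 0)
S(p) = 3 (S(p) = 0*p + 3 = 0 + 3 = 3)
I = -297/8 (I = (-33*(-12 + ((8 + 6) + 7)))/8 = (-33*(-12 + (14 + 7)))/8 = (-33*(-12 + 21))/8 = (-33*9)/8 = (⅛)*(-297) = -297/8 ≈ -37.125)
S(O(-8)) - I = 3 - 1*(-297/8) = 3 + 297/8 = 321/8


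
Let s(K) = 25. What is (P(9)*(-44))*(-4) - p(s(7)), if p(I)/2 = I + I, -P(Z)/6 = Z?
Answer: -9604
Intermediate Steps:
P(Z) = -6*Z
p(I) = 4*I (p(I) = 2*(I + I) = 2*(2*I) = 4*I)
(P(9)*(-44))*(-4) - p(s(7)) = (-6*9*(-44))*(-4) - 4*25 = -54*(-44)*(-4) - 1*100 = 2376*(-4) - 100 = -9504 - 100 = -9604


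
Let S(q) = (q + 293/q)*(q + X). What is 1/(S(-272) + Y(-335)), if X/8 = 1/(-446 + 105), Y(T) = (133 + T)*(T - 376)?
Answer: 11594/2526395283 ≈ 4.5892e-6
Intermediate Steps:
Y(T) = (-376 + T)*(133 + T) (Y(T) = (133 + T)*(-376 + T) = (-376 + T)*(133 + T))
X = -8/341 (X = 8/(-446 + 105) = 8/(-341) = 8*(-1/341) = -8/341 ≈ -0.023460)
S(q) = (-8/341 + q)*(q + 293/q) (S(q) = (q + 293/q)*(q - 8/341) = (q + 293/q)*(-8/341 + q) = (-8/341 + q)*(q + 293/q))
1/(S(-272) + Y(-335)) = 1/((293 + (-272)² - 2344/341/(-272) - 8/341*(-272)) + (-50008 + (-335)² - 243*(-335))) = 1/((293 + 73984 - 2344/341*(-1/272) + 2176/341) + (-50008 + 112225 + 81405)) = 1/((293 + 73984 + 293/11594 + 2176/341) + 143622) = 1/(861241815/11594 + 143622) = 1/(2526395283/11594) = 11594/2526395283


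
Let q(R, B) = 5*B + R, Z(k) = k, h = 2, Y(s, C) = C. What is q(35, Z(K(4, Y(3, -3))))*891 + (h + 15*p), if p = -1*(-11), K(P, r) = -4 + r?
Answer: 167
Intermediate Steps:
q(R, B) = R + 5*B
p = 11
q(35, Z(K(4, Y(3, -3))))*891 + (h + 15*p) = (35 + 5*(-4 - 3))*891 + (2 + 15*11) = (35 + 5*(-7))*891 + (2 + 165) = (35 - 35)*891 + 167 = 0*891 + 167 = 0 + 167 = 167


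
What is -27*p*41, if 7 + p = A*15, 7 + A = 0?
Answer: 123984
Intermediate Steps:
A = -7 (A = -7 + 0 = -7)
p = -112 (p = -7 - 7*15 = -7 - 105 = -112)
-27*p*41 = -27*(-112)*41 = 3024*41 = 123984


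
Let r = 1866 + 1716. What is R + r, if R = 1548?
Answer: 5130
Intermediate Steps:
r = 3582
R + r = 1548 + 3582 = 5130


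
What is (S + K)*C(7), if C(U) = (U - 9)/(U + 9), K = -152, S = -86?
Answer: 119/4 ≈ 29.750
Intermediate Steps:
C(U) = (-9 + U)/(9 + U)
(S + K)*C(7) = (-86 - 152)*((-9 + 7)/(9 + 7)) = -238*(-2)/16 = -119*(-2)/8 = -238*(-⅛) = 119/4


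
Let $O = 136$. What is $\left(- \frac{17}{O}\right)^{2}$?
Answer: $\frac{1}{64} \approx 0.015625$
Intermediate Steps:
$\left(- \frac{17}{O}\right)^{2} = \left(- \frac{17}{136}\right)^{2} = \left(\left(-17\right) \frac{1}{136}\right)^{2} = \left(- \frac{1}{8}\right)^{2} = \frac{1}{64}$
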